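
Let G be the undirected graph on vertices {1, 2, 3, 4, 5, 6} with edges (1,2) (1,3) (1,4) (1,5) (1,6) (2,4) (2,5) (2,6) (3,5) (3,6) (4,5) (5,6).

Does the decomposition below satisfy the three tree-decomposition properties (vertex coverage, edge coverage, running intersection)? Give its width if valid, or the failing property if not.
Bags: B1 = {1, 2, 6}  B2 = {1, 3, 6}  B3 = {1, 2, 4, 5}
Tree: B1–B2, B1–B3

No — edge (5,6) lies in no bag.

A tree decomposition must satisfy three properties: every vertex lies in some bag; for every edge, both endpoints lie together in some bag; and for every vertex, the bags containing it form a connected subtree. Here edge (5,6) lies in no bag, so the decomposition is invalid.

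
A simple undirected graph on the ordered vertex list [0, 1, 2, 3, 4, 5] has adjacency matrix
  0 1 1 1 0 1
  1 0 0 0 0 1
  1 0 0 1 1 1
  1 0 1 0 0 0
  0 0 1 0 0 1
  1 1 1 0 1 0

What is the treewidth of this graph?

2

A width-2 tree decomposition is:
Bags: B1 = {2, 4, 5}  B2 = {0, 2, 5}  B3 = {0, 1, 5}  B4 = {0, 2, 3}
Tree: B1–B2, B2–B3, B2–B4
The largest bag has 3 vertices, giving width 2; this decomposition certifies tw(G) ≤ 2. For the lower bound, the 3 vertices {0, 1, 5} are pairwise adjacent, and any tree decomposition puts a clique entirely inside one bag — forcing width ≥ 2. Therefore the treewidth is 2.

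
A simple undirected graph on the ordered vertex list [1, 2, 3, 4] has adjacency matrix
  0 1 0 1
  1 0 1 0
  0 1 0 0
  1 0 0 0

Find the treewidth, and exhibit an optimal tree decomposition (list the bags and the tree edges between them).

Treewidth 1.
One optimal decomposition is:
Bags: B1 = {2, 3}  B2 = {1, 2}  B3 = {1, 4}
Tree: B1–B2, B2–B3

Every bag has size at most 2, so the width is 2 − 1 = 1 and tw(G) ≤ 1. Since G has at least one edge (e.g. 3–2), it is not an edgeless graph, so tw(G) ≥ 1. Combining the bounds, tw(G) = 1.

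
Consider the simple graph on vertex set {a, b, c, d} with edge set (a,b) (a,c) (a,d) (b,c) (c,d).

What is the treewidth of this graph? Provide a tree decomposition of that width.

Treewidth 2.
One optimal decomposition is:
Bags: B1 = {a, b, c}  B2 = {a, c, d}
Tree: B1–B2

The largest bag has 3 vertices, giving width 2; this decomposition certifies tw(G) ≤ 2. Conversely, {a, c, d} is a clique of size 3, and the vertices of any clique must share a bag in every tree decomposition; so some bag has ≥ 3 vertices and tw(G) ≥ 2. Therefore the treewidth is 2.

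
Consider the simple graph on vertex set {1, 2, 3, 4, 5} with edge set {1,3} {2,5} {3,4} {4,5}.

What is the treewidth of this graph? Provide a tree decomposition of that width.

Treewidth 1.
One such decomposition:
Bags: B1 = {1, 3}  B2 = {3, 4}  B3 = {4, 5}  B4 = {2, 5}
Tree: B1–B2, B2–B3, B3–B4

Every bag has size at most 2, so the width is 2 − 1 = 1 and tw(G) ≤ 1. Since G has at least one edge (e.g. 1–3), it is not an edgeless graph, so tw(G) ≥ 1. Hence tw(G) = 1 exactly.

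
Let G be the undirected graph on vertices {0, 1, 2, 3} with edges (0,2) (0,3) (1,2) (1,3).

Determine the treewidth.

2

A width-2 tree decomposition is:
Bags: B1 = {0, 2, 3}  B2 = {1, 2, 3}
Tree: B1–B2
Every bag has size at most 3, so the width is 3 − 1 = 2 and tw(G) ≤ 2. For the lower bound, G contains the cycle 2–0–3–1–2, so G is not a forest; only forests have treewidth ≤ 1, hence tw(G) ≥ 2. Therefore the treewidth is 2.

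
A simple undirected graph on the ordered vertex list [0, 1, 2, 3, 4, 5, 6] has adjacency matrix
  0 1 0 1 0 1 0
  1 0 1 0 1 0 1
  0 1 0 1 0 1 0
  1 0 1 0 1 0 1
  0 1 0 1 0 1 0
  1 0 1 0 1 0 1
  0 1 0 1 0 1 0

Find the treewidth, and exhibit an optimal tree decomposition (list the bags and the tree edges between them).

Treewidth 3.
One such decomposition:
Bags: B1 = {1, 2, 3, 5}  B2 = {1, 3, 4, 5}  B3 = {0, 1, 3, 5}  B4 = {1, 3, 5, 6}
Tree: B1–B2, B2–B3, B3–B4

Every bag has size at most 4, so the width is 4 − 1 = 3 and tw(G) ≤ 3. For the lower bound: the 4 vertex sets {1,2}, {4,5}, {3}, {0} are disjoint, each induces a connected subgraph, and every pair is joined by at least one edge of G. Contracting each set to a single vertex therefore yields K_{4} as a minor, and since treewidth is minor-monotone, tw(G) ≥ tw(K_{4}) = 3. The upper and lower bounds meet at 3, so that is the treewidth.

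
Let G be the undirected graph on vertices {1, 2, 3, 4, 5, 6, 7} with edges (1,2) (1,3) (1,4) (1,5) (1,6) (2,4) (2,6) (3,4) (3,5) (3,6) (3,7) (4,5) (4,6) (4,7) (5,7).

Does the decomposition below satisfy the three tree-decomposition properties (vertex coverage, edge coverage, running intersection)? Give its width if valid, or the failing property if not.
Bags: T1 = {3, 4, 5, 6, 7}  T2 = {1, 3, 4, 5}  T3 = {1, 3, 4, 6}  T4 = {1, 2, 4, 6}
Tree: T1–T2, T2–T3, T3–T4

No — bags containing vertex 6 are not connected in the tree.

A tree decomposition must satisfy three properties: every vertex lies in some bag; for every edge, both endpoints lie together in some bag; and for every vertex, the bags containing it form a connected subtree. Here bags containing vertex 6 are not connected in the tree, so the decomposition is invalid.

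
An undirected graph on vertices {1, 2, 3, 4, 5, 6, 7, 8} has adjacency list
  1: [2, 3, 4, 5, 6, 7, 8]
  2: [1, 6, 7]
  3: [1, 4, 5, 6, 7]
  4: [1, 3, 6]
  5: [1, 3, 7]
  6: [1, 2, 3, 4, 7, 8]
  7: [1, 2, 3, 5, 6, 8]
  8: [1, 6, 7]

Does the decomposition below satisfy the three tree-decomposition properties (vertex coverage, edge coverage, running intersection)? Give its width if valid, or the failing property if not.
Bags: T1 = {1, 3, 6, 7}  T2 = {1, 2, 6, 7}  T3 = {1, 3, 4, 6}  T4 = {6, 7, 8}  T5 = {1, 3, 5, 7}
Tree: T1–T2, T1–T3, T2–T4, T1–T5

No — edge (1,8) lies in no bag.

A tree decomposition must satisfy three properties: every vertex lies in some bag; for every edge, both endpoints lie together in some bag; and for every vertex, the bags containing it form a connected subtree. Here edge (1,8) lies in no bag, so the decomposition is invalid.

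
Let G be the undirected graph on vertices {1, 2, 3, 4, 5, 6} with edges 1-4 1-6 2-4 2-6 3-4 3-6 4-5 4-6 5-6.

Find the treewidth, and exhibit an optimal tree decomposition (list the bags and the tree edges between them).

Treewidth 2.
One such decomposition:
Bags: B1 = {4, 5, 6}  B2 = {2, 4, 6}  B3 = {1, 4, 6}  B4 = {3, 4, 6}
Tree: B1–B2, B2–B3, B1–B4

Every bag has size at most 3, so the width is 3 − 1 = 2 and tw(G) ≤ 2. Conversely, {1, 4, 6} is a clique of size 3, and the vertices of any clique must share a bag in every tree decomposition; so some bag has ≥ 3 vertices and tw(G) ≥ 2. Combining the bounds, tw(G) = 2.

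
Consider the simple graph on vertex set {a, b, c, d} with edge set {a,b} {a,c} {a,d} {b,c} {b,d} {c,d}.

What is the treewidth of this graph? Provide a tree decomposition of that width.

With just one bag of size 4, the width is 4 − 1 = 3, so tw(G) ≤ 3. Conversely, {a, b, c, d} is a clique of size 4, and the vertices of any clique must share a bag in every tree decomposition; so some bag has ≥ 4 vertices and tw(G) ≥ 3. Therefore the treewidth is 3.

Treewidth 3.
One optimal decomposition is:
Bags: B1 = {a, b, c, d}
Tree: (single bag)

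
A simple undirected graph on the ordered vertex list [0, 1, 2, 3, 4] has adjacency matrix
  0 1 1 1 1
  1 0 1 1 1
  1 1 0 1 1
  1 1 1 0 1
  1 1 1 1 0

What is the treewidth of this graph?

A width-4 tree decomposition is:
Bags: B1 = {0, 1, 2, 3, 4}
Tree: (single bag)
With just one bag of size 5, the width is 5 − 1 = 4, so tw(G) ≤ 4. Conversely, {0, 1, 2, 3, 4} is a clique of size 5, and the vertices of any clique must share a bag in every tree decomposition; so some bag has ≥ 5 vertices and tw(G) ≥ 4. Therefore the treewidth is 4.

4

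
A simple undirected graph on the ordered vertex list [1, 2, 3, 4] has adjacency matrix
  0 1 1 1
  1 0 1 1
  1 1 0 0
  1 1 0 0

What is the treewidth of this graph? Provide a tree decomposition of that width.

Treewidth 2.
One such decomposition:
Bags: B1 = {1, 2, 4}  B2 = {1, 2, 3}
Tree: B1–B2

Each bag holds 3 vertices, so the decomposition has width 2, which upper-bounds the treewidth. Conversely, {1, 2, 3} is a clique of size 3, and the vertices of any clique must share a bag in every tree decomposition; so some bag has ≥ 3 vertices and tw(G) ≥ 2. Hence tw(G) = 2 exactly.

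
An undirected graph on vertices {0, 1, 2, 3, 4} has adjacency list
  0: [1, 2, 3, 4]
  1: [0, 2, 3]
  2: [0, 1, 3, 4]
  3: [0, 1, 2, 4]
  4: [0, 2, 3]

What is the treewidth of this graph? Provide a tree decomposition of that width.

Treewidth 3.
One such decomposition:
Bags: B1 = {0, 1, 2, 3}  B2 = {0, 2, 3, 4}
Tree: B1–B2

Every bag has size at most 4, so the width is 4 − 1 = 3 and tw(G) ≤ 3. For the lower bound, the 4 vertices {0, 1, 2, 3} are pairwise adjacent, and any tree decomposition puts a clique entirely inside one bag — forcing width ≥ 3. The upper and lower bounds meet at 3, so that is the treewidth.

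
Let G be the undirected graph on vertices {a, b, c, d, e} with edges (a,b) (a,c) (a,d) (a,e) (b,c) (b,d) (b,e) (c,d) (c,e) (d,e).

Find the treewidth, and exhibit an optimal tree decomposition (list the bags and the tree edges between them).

With just one bag of size 5, the width is 5 − 1 = 4, so tw(G) ≤ 4. For the lower bound, the 5 vertices {a, b, c, d, e} are pairwise adjacent, and any tree decomposition puts a clique entirely inside one bag — forcing width ≥ 4. Combining the bounds, tw(G) = 4.

Treewidth 4.
Bags: B1 = {a, b, c, d, e}
Tree: (single bag)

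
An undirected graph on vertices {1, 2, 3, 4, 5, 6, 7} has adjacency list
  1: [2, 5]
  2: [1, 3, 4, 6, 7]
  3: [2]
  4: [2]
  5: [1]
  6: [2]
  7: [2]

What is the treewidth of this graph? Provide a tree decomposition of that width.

Treewidth 1.
Bags: B1 = {2, 6}  B2 = {1, 2}  B3 = {1, 5}  B4 = {2, 7}  B5 = {2, 3}  B6 = {2, 4}
Tree: B1–B2, B2–B3, B2–B4, B4–B5, B1–B6

Each bag holds 2 vertices, so the decomposition has width 1, which upper-bounds the treewidth. G has an edge, so its treewidth is at least 1. The upper and lower bounds meet at 1, so that is the treewidth.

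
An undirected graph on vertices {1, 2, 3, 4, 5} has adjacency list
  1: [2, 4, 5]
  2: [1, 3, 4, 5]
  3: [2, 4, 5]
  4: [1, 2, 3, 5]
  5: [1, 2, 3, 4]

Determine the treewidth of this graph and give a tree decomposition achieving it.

Treewidth 3.
One optimal decomposition is:
Bags: B1 = {2, 3, 4, 5}  B2 = {1, 2, 4, 5}
Tree: B1–B2

Every bag has size at most 4, so the width is 4 − 1 = 3 and tw(G) ≤ 3. Conversely, {1, 2, 4, 5} is a clique of size 4, and the vertices of any clique must share a bag in every tree decomposition; so some bag has ≥ 4 vertices and tw(G) ≥ 3. Hence tw(G) = 3 exactly.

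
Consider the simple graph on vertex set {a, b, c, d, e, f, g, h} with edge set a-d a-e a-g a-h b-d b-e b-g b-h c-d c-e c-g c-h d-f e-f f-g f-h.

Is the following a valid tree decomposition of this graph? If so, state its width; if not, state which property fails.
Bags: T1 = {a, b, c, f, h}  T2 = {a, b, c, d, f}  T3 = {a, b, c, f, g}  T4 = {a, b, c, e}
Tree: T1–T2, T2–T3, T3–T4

No — edge (f,e) lies in no bag.

A tree decomposition must satisfy three properties: every vertex lies in some bag; for every edge, both endpoints lie together in some bag; and for every vertex, the bags containing it form a connected subtree. Here edge (f,e) lies in no bag, so the decomposition is invalid.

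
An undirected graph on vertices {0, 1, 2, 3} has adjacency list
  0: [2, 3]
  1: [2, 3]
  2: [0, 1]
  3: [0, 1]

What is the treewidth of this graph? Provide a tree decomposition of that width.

Treewidth 2.
One such decomposition:
Bags: B1 = {0, 1, 3}  B2 = {0, 1, 2}
Tree: B1–B2

Every bag has size at most 3, so the width is 3 − 1 = 2 and tw(G) ≤ 2. For the lower bound, G contains the cycle 1–3–0–2–1, so G is not a forest; only forests have treewidth ≤ 1, hence tw(G) ≥ 2. Hence tw(G) = 2 exactly.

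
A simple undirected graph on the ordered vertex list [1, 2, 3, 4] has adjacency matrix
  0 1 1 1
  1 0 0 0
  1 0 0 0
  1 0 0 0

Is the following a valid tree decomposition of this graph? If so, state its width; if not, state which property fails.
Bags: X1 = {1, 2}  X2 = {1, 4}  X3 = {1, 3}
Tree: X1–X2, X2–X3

Vertex coverage: the bags together contain {1, 2, 3, 4}, the full vertex set. Edge coverage: each edge of G has both endpoints in at least one bag. Running intersection: for every vertex, the bags containing it form a connected subtree. All three properties hold, so this is a valid tree decomposition of width max|bag| − 1 = 1, and hence tw(G) ≤ 1.

Yes; width 1.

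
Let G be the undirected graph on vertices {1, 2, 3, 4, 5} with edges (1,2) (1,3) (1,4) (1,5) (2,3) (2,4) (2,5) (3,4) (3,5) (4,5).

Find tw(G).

4

A width-4 tree decomposition is:
Bags: B1 = {1, 2, 3, 4, 5}
Tree: (single bag)
A single bag containing all 5 vertices is trivially a valid decomposition of width 4. For the lower bound, the 5 vertices {1, 2, 3, 4, 5} are pairwise adjacent, and any tree decomposition puts a clique entirely inside one bag — forcing width ≥ 4. Combining the bounds, tw(G) = 4.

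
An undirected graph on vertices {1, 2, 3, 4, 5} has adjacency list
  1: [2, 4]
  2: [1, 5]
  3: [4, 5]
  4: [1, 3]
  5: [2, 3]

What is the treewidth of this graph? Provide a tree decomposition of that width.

Treewidth 2.
Bags: B1 = {1, 2, 5}  B2 = {1, 3, 5}  B3 = {1, 3, 4}
Tree: B1–B2, B2–B3

Every bag has size at most 3, so the width is 3 − 1 = 2 and tw(G) ≤ 2. Since 1–2–5–3–4–1 is a cycle in G, G is not acyclic. Forests are exactly the graphs of treewidth ≤ 1, so tw(G) ≥ 2. Combining the bounds, tw(G) = 2.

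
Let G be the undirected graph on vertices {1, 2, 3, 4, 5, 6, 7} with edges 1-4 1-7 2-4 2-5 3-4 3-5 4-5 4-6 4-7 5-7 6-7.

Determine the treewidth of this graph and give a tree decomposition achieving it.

Treewidth 2.
One optimal decomposition is:
Bags: B1 = {4, 6, 7}  B2 = {1, 4, 7}  B3 = {4, 5, 7}  B4 = {2, 4, 5}  B5 = {3, 4, 5}
Tree: B1–B2, B2–B3, B3–B4, B3–B5

The largest bag has 3 vertices, giving width 2; this decomposition certifies tw(G) ≤ 2. Conversely, {1, 4, 7} is a clique of size 3, and the vertices of any clique must share a bag in every tree decomposition; so some bag has ≥ 3 vertices and tw(G) ≥ 2. Therefore the treewidth is 2.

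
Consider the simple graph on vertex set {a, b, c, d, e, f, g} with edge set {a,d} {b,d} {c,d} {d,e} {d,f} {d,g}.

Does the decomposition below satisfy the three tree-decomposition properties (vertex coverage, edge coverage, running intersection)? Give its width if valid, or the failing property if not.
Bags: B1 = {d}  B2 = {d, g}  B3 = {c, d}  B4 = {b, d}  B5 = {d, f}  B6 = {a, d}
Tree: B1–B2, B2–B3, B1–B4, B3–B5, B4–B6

No — vertex e appears in no bag.

A tree decomposition must satisfy three properties: every vertex lies in some bag; for every edge, both endpoints lie together in some bag; and for every vertex, the bags containing it form a connected subtree. Here vertex e appears in no bag, so the decomposition is invalid.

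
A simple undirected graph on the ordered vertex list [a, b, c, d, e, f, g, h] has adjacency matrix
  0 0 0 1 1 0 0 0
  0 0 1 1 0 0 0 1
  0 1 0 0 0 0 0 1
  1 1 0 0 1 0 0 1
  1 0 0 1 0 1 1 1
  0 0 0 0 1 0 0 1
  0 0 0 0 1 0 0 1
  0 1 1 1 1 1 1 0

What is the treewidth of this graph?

2

A width-2 tree decomposition is:
Bags: B1 = {e, f, h}  B2 = {d, e, h}  B3 = {b, d, h}  B4 = {a, d, e}  B5 = {e, g, h}  B6 = {b, c, h}
Tree: B1–B2, B2–B3, B2–B4, B2–B5, B3–B6
Each bag holds 3 vertices, so the decomposition has width 2, which upper-bounds the treewidth. On the other hand G contains the 3-clique {d, e, h}. A clique must lie in a single bag of any decomposition, so no decomposition can have width below 2. Combining the bounds, tw(G) = 2.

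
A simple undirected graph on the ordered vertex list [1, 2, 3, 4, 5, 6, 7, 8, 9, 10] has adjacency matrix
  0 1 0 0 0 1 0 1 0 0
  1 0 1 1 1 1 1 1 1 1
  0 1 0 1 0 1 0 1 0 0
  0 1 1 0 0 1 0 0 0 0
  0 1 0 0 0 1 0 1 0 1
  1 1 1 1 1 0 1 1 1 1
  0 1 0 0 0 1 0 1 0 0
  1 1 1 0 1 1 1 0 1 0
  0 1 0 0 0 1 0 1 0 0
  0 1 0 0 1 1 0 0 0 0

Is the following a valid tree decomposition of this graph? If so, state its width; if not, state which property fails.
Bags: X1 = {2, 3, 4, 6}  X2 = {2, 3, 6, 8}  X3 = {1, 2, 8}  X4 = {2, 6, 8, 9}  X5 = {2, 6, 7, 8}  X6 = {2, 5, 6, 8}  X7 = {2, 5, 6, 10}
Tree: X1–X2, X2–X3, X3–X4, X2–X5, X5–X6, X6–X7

A tree decomposition must satisfy three properties: every vertex lies in some bag; for every edge, both endpoints lie together in some bag; and for every vertex, the bags containing it form a connected subtree. Here edge (6,1) lies in no bag, so the decomposition is invalid.

No — edge (6,1) lies in no bag.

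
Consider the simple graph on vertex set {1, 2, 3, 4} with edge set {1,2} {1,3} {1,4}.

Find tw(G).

1

A width-1 tree decomposition is:
Bags: B1 = {1, 3}  B2 = {1, 4}  B3 = {1, 2}
Tree: B1–B2, B1–B3
Each bag holds 2 vertices, so the decomposition has width 1, which upper-bounds the treewidth. Any graph with an edge has treewidth ≥ 1, and G has the edge 3–1. Therefore the treewidth is 1.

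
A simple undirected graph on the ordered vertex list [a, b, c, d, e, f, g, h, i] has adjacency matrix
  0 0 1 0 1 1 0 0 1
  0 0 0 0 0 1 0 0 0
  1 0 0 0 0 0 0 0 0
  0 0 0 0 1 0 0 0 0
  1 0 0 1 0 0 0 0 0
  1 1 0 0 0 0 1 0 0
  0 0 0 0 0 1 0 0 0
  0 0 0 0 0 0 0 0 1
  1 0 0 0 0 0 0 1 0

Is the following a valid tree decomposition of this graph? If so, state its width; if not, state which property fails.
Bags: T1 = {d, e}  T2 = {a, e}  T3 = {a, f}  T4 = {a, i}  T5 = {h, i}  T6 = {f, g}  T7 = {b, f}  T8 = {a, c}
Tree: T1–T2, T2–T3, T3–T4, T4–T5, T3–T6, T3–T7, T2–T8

Yes; width 1.

Vertex coverage: the bags together contain {a, b, c, d, e, f, g, h, i}, the full vertex set. Edge coverage: each edge of G has both endpoints in at least one bag. Running intersection: for every vertex, the bags containing it form a connected subtree. All three properties hold, so this is a valid tree decomposition of width max|bag| − 1 = 1, and hence tw(G) ≤ 1.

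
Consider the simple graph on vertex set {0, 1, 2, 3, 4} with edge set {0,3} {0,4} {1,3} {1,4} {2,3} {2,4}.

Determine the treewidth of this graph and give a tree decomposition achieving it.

The largest bag has 3 vertices, giving width 2; this decomposition certifies tw(G) ≤ 2. Since 3–2–4–0–3 is a cycle in G, G is not acyclic. Forests are exactly the graphs of treewidth ≤ 1, so tw(G) ≥ 2. Hence tw(G) = 2 exactly.

Treewidth 2.
One such decomposition:
Bags: B1 = {2, 3, 4}  B2 = {0, 3, 4}  B3 = {1, 3, 4}
Tree: B1–B2, B2–B3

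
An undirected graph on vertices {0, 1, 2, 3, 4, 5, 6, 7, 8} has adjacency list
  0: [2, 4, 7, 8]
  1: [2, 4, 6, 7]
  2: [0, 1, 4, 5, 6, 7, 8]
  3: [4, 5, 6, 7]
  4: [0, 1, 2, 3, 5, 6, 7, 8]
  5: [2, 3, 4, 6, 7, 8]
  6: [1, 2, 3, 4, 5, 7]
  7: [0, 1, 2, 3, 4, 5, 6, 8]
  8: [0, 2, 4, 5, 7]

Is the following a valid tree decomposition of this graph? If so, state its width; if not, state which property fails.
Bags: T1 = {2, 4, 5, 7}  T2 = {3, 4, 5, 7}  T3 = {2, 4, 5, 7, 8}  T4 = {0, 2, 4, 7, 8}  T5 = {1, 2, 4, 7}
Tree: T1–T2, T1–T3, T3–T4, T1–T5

A tree decomposition must satisfy three properties: every vertex lies in some bag; for every edge, both endpoints lie together in some bag; and for every vertex, the bags containing it form a connected subtree. Here vertex 6 appears in no bag, so the decomposition is invalid.

No — vertex 6 appears in no bag.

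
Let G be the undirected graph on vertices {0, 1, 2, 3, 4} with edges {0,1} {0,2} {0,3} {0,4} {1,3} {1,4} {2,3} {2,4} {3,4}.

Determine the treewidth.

3

A width-3 tree decomposition is:
Bags: B1 = {0, 2, 3, 4}  B2 = {0, 1, 3, 4}
Tree: B1–B2
Each bag holds 4 vertices, so the decomposition has width 3, which upper-bounds the treewidth. For the lower bound, the 4 vertices {0, 1, 3, 4} are pairwise adjacent, and any tree decomposition puts a clique entirely inside one bag — forcing width ≥ 3. Combining the bounds, tw(G) = 3.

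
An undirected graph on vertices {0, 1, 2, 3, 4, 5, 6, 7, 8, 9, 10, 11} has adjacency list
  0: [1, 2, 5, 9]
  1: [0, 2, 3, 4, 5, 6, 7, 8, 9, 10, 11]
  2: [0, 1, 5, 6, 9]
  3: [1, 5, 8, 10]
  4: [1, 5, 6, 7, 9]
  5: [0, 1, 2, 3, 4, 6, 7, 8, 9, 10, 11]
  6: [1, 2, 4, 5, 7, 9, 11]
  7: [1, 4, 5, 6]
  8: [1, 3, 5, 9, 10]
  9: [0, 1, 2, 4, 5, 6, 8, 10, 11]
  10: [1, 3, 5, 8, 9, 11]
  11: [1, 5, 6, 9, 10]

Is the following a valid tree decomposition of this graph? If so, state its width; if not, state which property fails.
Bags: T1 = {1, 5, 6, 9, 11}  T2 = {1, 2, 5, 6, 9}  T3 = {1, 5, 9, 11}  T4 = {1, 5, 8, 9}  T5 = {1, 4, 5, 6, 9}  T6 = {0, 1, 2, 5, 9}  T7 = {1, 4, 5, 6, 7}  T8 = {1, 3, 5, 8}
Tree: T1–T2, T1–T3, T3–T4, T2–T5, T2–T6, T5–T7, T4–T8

No — vertex 10 appears in no bag.

A tree decomposition must satisfy three properties: every vertex lies in some bag; for every edge, both endpoints lie together in some bag; and for every vertex, the bags containing it form a connected subtree. Here vertex 10 appears in no bag, so the decomposition is invalid.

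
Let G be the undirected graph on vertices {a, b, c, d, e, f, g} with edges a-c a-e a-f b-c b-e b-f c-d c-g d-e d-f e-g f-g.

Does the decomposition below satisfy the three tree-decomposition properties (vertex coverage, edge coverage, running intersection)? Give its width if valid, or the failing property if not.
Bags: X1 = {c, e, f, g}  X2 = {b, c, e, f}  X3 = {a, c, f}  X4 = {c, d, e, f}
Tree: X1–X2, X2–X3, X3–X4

A tree decomposition must satisfy three properties: every vertex lies in some bag; for every edge, both endpoints lie together in some bag; and for every vertex, the bags containing it form a connected subtree. Here edge (e,a) lies in no bag, so the decomposition is invalid.

No — edge (e,a) lies in no bag.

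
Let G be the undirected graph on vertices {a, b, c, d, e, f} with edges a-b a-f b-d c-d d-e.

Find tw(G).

A width-1 tree decomposition is:
Bags: B1 = {c, d}  B2 = {d, e}  B3 = {b, d}  B4 = {a, b}  B5 = {a, f}
Tree: B1–B2, B2–B3, B3–B4, B4–B5
Each bag holds 2 vertices, so the decomposition has width 1, which upper-bounds the treewidth. Since G has at least one edge (e.g. c–d), it is not an edgeless graph, so tw(G) ≥ 1. Combining the bounds, tw(G) = 1.

1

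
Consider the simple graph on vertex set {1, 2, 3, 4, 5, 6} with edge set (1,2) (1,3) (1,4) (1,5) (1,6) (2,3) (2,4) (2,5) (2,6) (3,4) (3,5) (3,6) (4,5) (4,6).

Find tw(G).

A width-4 tree decomposition is:
Bags: B1 = {1, 2, 3, 4, 5}  B2 = {1, 2, 3, 4, 6}
Tree: B1–B2
Every bag has size at most 5, so the width is 5 − 1 = 4 and tw(G) ≤ 4. On the other hand G contains the 5-clique {1, 2, 3, 4, 5}. A clique must lie in a single bag of any decomposition, so no decomposition can have width below 4. The upper and lower bounds meet at 4, so that is the treewidth.

4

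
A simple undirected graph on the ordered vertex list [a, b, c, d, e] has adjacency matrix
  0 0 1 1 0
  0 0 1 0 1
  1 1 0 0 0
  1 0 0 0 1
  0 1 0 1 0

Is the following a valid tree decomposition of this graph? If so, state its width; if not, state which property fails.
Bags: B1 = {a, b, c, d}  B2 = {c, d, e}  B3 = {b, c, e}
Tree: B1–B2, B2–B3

A tree decomposition must satisfy three properties: every vertex lies in some bag; for every edge, both endpoints lie together in some bag; and for every vertex, the bags containing it form a connected subtree. Here bags containing vertex b are not connected in the tree, so the decomposition is invalid.

No — bags containing vertex b are not connected in the tree.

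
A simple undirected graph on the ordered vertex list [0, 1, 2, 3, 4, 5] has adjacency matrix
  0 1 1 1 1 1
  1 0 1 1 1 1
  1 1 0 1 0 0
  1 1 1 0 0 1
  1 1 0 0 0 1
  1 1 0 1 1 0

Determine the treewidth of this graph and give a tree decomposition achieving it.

Treewidth 3.
Bags: B1 = {0, 1, 2, 3}  B2 = {0, 1, 3, 5}  B3 = {0, 1, 4, 5}
Tree: B1–B2, B2–B3

The largest bag has 4 vertices, giving width 3; this decomposition certifies tw(G) ≤ 3. On the other hand G contains the 4-clique {0, 1, 2, 3}. A clique must lie in a single bag of any decomposition, so no decomposition can have width below 3. Combining the bounds, tw(G) = 3.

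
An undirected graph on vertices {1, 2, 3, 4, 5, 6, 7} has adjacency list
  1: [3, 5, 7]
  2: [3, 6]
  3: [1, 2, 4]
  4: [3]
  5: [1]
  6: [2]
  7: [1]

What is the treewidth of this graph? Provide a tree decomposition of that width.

Treewidth 1.
One such decomposition:
Bags: B1 = {1, 3}  B2 = {3, 4}  B3 = {2, 3}  B4 = {1, 7}  B5 = {1, 5}  B6 = {2, 6}
Tree: B1–B2, B1–B3, B1–B4, B4–B5, B3–B6

Every bag has size at most 2, so the width is 2 − 1 = 1 and tw(G) ≤ 1. G has an edge, so its treewidth is at least 1. Combining the bounds, tw(G) = 1.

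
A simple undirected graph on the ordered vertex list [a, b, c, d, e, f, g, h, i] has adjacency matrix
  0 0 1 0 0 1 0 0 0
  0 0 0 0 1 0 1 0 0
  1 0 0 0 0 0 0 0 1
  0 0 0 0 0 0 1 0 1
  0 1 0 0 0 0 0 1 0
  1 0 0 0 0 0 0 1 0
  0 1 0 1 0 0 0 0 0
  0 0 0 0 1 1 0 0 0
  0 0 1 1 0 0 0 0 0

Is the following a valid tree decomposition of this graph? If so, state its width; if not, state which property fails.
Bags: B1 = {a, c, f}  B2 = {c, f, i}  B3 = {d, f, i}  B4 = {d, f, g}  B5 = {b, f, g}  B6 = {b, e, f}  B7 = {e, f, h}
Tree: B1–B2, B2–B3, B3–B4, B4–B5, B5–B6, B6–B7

Yes; width 2.

Checking the three conditions: (i) the bags cover all of {a, b, c, d, e, f, g, h, i}; (ii) for each edge, some bag contains both endpoints; (iii) the bags containing any fixed vertex form a subtree. All hold, so the decomposition is valid with width 3 − 1 = 2.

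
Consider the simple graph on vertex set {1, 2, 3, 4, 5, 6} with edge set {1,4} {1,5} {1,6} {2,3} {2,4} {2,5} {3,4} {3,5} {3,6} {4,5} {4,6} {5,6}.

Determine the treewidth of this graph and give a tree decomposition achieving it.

Each bag holds 4 vertices, so the decomposition has width 3, which upper-bounds the treewidth. On the other hand G contains the 4-clique {1, 4, 5, 6}. A clique must lie in a single bag of any decomposition, so no decomposition can have width below 3. Combining the bounds, tw(G) = 3.

Treewidth 3.
One optimal decomposition is:
Bags: B1 = {2, 3, 4, 5}  B2 = {3, 4, 5, 6}  B3 = {1, 4, 5, 6}
Tree: B1–B2, B2–B3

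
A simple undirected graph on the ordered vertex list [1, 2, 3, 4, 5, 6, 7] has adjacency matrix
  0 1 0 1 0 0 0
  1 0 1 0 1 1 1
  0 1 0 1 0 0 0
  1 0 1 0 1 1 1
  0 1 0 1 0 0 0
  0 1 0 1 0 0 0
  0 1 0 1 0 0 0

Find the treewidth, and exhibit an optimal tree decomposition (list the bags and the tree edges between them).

Treewidth 2.
One such decomposition:
Bags: B1 = {2, 4, 7}  B2 = {1, 2, 4}  B3 = {2, 3, 4}  B4 = {2, 4, 6}  B5 = {2, 4, 5}
Tree: B1–B2, B2–B3, B3–B4, B4–B5

Every bag has size at most 3, so the width is 3 − 1 = 2 and tw(G) ≤ 2. For the lower bound, G contains the cycle 2–7–4–1–2, so G is not a forest; only forests have treewidth ≤ 1, hence tw(G) ≥ 2. Hence tw(G) = 2 exactly.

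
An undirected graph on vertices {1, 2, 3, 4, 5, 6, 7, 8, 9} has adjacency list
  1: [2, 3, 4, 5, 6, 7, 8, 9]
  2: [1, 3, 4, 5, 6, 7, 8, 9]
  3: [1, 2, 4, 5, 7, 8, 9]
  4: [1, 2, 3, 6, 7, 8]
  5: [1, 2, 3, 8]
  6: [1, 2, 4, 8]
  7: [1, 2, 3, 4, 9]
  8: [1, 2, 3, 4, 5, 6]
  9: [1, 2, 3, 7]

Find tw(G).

A width-4 tree decomposition is:
Bags: B1 = {1, 2, 3, 7, 9}  B2 = {1, 2, 3, 4, 7}  B3 = {1, 2, 3, 4, 8}  B4 = {1, 2, 3, 5, 8}  B5 = {1, 2, 4, 6, 8}
Tree: B1–B2, B2–B3, B3–B4, B3–B5
Each bag holds 5 vertices, so the decomposition has width 4, which upper-bounds the treewidth. Conversely, {1, 2, 3, 7, 9} is a clique of size 5, and the vertices of any clique must share a bag in every tree decomposition; so some bag has ≥ 5 vertices and tw(G) ≥ 4. Therefore the treewidth is 4.

4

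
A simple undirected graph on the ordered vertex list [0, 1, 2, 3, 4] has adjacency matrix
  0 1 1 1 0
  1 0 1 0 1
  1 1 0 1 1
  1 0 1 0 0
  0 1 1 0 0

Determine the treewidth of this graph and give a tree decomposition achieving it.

Each bag holds 3 vertices, so the decomposition has width 2, which upper-bounds the treewidth. For the lower bound, the 3 vertices {0, 1, 2} are pairwise adjacent, and any tree decomposition puts a clique entirely inside one bag — forcing width ≥ 2. Combining the bounds, tw(G) = 2.

Treewidth 2.
One optimal decomposition is:
Bags: B1 = {1, 2, 4}  B2 = {0, 1, 2}  B3 = {0, 2, 3}
Tree: B1–B2, B2–B3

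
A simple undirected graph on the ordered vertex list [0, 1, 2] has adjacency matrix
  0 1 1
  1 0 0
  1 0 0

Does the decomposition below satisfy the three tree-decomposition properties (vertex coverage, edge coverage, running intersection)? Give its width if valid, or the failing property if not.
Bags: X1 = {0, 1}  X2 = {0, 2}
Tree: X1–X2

Yes; width 1.

Every vertex of G appears in some bag (union = {0, 1, 2}); every edge is covered by a bag; and for each vertex v the set of bags containing v is connected in the bag tree. The decomposition is therefore valid. The largest bag has 2 vertices, so the width is 1.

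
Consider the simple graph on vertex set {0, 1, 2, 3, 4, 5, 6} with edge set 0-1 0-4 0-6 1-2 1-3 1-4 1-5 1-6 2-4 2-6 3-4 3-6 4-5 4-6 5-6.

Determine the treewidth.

A width-3 tree decomposition is:
Bags: B1 = {1, 3, 4, 6}  B2 = {1, 2, 4, 6}  B3 = {0, 1, 4, 6}  B4 = {1, 4, 5, 6}
Tree: B1–B2, B2–B3, B2–B4
Each bag holds 4 vertices, so the decomposition has width 3, which upper-bounds the treewidth. On the other hand G contains the 4-clique {0, 1, 4, 6}. A clique must lie in a single bag of any decomposition, so no decomposition can have width below 3. Combining the bounds, tw(G) = 3.

3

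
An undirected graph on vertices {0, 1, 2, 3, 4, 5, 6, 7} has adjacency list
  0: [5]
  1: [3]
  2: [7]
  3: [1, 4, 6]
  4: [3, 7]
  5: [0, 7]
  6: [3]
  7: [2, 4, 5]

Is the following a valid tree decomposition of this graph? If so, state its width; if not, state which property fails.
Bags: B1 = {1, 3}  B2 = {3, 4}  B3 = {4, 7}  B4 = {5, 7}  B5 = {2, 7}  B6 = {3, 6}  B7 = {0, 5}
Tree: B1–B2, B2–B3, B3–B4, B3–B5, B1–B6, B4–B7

Yes; width 1.

Vertex coverage: the bags together contain {0, 1, 2, 3, 4, 5, 6, 7}, the full vertex set. Edge coverage: each edge of G has both endpoints in at least one bag. Running intersection: for every vertex, the bags containing it form a connected subtree. All three properties hold, so this is a valid tree decomposition of width max|bag| − 1 = 1, and hence tw(G) ≤ 1.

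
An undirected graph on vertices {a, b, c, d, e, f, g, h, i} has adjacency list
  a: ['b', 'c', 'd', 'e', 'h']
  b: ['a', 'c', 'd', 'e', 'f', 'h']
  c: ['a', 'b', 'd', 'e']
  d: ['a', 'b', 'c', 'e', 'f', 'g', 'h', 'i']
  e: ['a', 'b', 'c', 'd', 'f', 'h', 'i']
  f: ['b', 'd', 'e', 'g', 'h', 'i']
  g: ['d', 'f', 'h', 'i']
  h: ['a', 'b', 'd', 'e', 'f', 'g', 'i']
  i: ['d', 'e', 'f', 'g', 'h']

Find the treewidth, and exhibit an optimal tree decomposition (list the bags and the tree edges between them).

Treewidth 4.
One optimal decomposition is:
Bags: B1 = {a, b, c, d, e}  B2 = {a, b, d, e, h}  B3 = {b, d, e, f, h}  B4 = {d, e, f, h, i}  B5 = {d, f, g, h, i}
Tree: B1–B2, B2–B3, B3–B4, B4–B5

Every bag has size at most 5, so the width is 5 − 1 = 4 and tw(G) ≤ 4. For the lower bound, the 5 vertices {a, b, d, e, h} are pairwise adjacent, and any tree decomposition puts a clique entirely inside one bag — forcing width ≥ 4. Combining the bounds, tw(G) = 4.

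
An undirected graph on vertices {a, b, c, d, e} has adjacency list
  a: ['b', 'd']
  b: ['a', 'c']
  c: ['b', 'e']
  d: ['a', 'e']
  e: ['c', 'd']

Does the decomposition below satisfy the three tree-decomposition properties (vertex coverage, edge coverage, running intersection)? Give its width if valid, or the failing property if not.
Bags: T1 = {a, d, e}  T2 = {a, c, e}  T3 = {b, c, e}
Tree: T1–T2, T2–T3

No — edge (a,b) lies in no bag.

A tree decomposition must satisfy three properties: every vertex lies in some bag; for every edge, both endpoints lie together in some bag; and for every vertex, the bags containing it form a connected subtree. Here edge (a,b) lies in no bag, so the decomposition is invalid.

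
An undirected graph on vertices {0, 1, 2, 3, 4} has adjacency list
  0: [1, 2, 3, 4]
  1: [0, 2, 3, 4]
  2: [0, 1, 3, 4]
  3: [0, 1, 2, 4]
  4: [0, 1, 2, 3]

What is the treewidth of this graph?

4

A width-4 tree decomposition is:
Bags: B1 = {0, 1, 2, 3, 4}
Tree: (single bag)
A single bag containing all 5 vertices is trivially a valid decomposition of width 4. Conversely, {0, 1, 2, 3, 4} is a clique of size 5, and the vertices of any clique must share a bag in every tree decomposition; so some bag has ≥ 5 vertices and tw(G) ≥ 4. Combining the bounds, tw(G) = 4.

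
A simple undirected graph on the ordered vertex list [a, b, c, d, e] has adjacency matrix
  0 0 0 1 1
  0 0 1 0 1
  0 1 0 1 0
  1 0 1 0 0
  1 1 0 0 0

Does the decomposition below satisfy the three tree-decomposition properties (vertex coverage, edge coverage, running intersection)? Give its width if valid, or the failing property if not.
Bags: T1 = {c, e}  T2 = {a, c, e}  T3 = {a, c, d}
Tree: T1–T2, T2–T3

A tree decomposition must satisfy three properties: every vertex lies in some bag; for every edge, both endpoints lie together in some bag; and for every vertex, the bags containing it form a connected subtree. Here vertex b appears in no bag, so the decomposition is invalid.

No — vertex b appears in no bag.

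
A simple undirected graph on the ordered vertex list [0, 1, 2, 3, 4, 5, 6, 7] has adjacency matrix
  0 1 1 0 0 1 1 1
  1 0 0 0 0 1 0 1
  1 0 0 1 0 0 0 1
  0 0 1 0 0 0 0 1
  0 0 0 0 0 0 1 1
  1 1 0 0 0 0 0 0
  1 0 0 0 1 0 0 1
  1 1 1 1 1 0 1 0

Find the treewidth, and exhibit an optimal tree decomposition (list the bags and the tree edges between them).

Treewidth 2.
Bags: B1 = {0, 6, 7}  B2 = {0, 2, 7}  B3 = {0, 1, 7}  B4 = {2, 3, 7}  B5 = {0, 1, 5}  B6 = {4, 6, 7}
Tree: B1–B2, B2–B3, B2–B4, B3–B5, B1–B6

Every bag has size at most 3, so the width is 3 − 1 = 2 and tw(G) ≤ 2. For the lower bound, the 3 vertices {0, 1, 5} are pairwise adjacent, and any tree decomposition puts a clique entirely inside one bag — forcing width ≥ 2. Combining the bounds, tw(G) = 2.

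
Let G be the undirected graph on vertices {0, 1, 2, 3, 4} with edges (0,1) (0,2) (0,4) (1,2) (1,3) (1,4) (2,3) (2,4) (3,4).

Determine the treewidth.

A width-3 tree decomposition is:
Bags: B1 = {1, 2, 3, 4}  B2 = {0, 1, 2, 4}
Tree: B1–B2
Each bag holds 4 vertices, so the decomposition has width 3, which upper-bounds the treewidth. On the other hand G contains the 4-clique {0, 1, 2, 4}. A clique must lie in a single bag of any decomposition, so no decomposition can have width below 3. Therefore the treewidth is 3.

3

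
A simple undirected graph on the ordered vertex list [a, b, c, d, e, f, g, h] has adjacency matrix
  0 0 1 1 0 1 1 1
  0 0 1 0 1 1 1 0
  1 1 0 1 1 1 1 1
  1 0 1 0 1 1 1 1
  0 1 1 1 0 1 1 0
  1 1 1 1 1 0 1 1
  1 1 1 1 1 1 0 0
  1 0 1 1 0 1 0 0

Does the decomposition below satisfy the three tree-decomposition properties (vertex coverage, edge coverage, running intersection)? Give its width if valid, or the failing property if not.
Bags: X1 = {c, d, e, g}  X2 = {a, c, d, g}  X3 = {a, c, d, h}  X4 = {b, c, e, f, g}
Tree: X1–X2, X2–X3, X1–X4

A tree decomposition must satisfy three properties: every vertex lies in some bag; for every edge, both endpoints lie together in some bag; and for every vertex, the bags containing it form a connected subtree. Here edge (f,d) lies in no bag, so the decomposition is invalid.

No — edge (f,d) lies in no bag.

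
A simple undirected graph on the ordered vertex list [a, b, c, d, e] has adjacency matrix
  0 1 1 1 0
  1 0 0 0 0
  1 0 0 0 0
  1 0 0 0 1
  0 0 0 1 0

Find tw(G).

A width-1 tree decomposition is:
Bags: B1 = {a, d}  B2 = {a, b}  B3 = {a, c}  B4 = {d, e}
Tree: B1–B2, B1–B3, B1–B4
Each bag holds 2 vertices, so the decomposition has width 1, which upper-bounds the treewidth. G has an edge, so its treewidth is at least 1. Hence tw(G) = 1 exactly.

1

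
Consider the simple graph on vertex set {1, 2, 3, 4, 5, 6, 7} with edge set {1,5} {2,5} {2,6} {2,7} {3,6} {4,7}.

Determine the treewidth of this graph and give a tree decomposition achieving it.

Every bag has size at most 2, so the width is 2 − 1 = 1 and tw(G) ≤ 1. G has an edge, so its treewidth is at least 1. The upper and lower bounds meet at 1, so that is the treewidth.

Treewidth 1.
One such decomposition:
Bags: B1 = {3, 6}  B2 = {2, 6}  B3 = {2, 5}  B4 = {2, 7}  B5 = {1, 5}  B6 = {4, 7}
Tree: B1–B2, B2–B3, B2–B4, B3–B5, B4–B6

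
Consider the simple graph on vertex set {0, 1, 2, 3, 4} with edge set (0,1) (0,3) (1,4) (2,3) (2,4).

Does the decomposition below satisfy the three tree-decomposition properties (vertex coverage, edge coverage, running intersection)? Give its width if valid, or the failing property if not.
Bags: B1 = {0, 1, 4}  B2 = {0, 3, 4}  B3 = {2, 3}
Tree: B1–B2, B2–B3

No — edge (4,2) lies in no bag.

A tree decomposition must satisfy three properties: every vertex lies in some bag; for every edge, both endpoints lie together in some bag; and for every vertex, the bags containing it form a connected subtree. Here edge (4,2) lies in no bag, so the decomposition is invalid.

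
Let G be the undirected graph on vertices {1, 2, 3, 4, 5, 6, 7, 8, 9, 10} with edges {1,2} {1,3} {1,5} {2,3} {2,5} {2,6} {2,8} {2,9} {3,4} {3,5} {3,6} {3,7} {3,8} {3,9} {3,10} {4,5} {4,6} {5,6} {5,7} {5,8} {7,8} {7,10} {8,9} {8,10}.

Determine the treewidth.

3

A width-3 tree decomposition is:
Bags: B1 = {2, 3, 5, 8}  B2 = {3, 5, 7, 8}  B3 = {2, 3, 8, 9}  B4 = {3, 7, 8, 10}  B5 = {1, 2, 3, 5}  B6 = {2, 3, 5, 6}  B7 = {3, 4, 5, 6}
Tree: B1–B2, B1–B3, B2–B4, B1–B5, B1–B6, B6–B7
Each bag holds 4 vertices, so the decomposition has width 3, which upper-bounds the treewidth. Conversely, {2, 3, 8, 9} is a clique of size 4, and the vertices of any clique must share a bag in every tree decomposition; so some bag has ≥ 4 vertices and tw(G) ≥ 3. Therefore the treewidth is 3.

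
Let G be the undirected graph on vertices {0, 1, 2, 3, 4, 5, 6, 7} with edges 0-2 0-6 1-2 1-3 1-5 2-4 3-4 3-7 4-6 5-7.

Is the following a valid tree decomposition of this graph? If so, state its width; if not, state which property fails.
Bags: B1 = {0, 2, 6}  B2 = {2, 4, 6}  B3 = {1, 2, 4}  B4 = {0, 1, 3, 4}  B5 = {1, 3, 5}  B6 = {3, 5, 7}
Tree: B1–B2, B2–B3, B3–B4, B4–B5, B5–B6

No — bags containing vertex 0 are not connected in the tree.

A tree decomposition must satisfy three properties: every vertex lies in some bag; for every edge, both endpoints lie together in some bag; and for every vertex, the bags containing it form a connected subtree. Here bags containing vertex 0 are not connected in the tree, so the decomposition is invalid.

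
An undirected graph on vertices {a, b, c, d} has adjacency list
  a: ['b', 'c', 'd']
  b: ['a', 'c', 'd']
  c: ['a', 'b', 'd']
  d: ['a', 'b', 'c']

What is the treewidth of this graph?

A width-3 tree decomposition is:
Bags: B1 = {a, b, c, d}
Tree: (single bag)
A single bag containing all 4 vertices is trivially a valid decomposition of width 3. For the lower bound, the 4 vertices {a, b, c, d} are pairwise adjacent, and any tree decomposition puts a clique entirely inside one bag — forcing width ≥ 3. The upper and lower bounds meet at 3, so that is the treewidth.

3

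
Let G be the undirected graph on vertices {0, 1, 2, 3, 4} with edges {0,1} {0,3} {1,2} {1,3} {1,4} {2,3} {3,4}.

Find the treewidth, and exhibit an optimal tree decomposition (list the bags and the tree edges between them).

Each bag holds 3 vertices, so the decomposition has width 2, which upper-bounds the treewidth. Conversely, {0, 1, 3} is a clique of size 3, and the vertices of any clique must share a bag in every tree decomposition; so some bag has ≥ 3 vertices and tw(G) ≥ 2. Hence tw(G) = 2 exactly.

Treewidth 2.
Bags: B1 = {1, 2, 3}  B2 = {0, 1, 3}  B3 = {1, 3, 4}
Tree: B1–B2, B2–B3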